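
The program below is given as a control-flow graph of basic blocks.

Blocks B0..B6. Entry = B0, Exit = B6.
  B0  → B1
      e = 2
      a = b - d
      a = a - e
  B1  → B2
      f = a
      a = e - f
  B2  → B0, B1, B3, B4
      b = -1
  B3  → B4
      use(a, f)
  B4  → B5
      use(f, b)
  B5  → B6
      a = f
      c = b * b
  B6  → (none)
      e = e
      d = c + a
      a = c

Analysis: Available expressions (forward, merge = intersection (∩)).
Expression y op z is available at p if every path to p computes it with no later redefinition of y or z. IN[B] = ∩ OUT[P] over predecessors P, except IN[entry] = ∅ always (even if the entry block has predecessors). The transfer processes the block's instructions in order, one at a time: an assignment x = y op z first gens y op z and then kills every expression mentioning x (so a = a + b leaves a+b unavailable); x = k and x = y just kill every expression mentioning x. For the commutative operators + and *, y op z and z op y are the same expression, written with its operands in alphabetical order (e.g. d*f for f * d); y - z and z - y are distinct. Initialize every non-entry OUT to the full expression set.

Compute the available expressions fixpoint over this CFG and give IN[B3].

Converged values:
  B0:  IN={}  OUT={b-d}
  B1:  IN={}  OUT={e-f}
  B2:  IN={e-f}  OUT={e-f}
  B3:  IN={e-f}  OUT={e-f}
  B4:  IN={e-f}  OUT={e-f}
  B5:  IN={e-f}  OUT={b*b, e-f}
  B6:  IN={b*b, e-f}  OUT={b*b}

Merge at B3: IN[B3] = OUT[B2] = {e-f}

Answer: {e-f}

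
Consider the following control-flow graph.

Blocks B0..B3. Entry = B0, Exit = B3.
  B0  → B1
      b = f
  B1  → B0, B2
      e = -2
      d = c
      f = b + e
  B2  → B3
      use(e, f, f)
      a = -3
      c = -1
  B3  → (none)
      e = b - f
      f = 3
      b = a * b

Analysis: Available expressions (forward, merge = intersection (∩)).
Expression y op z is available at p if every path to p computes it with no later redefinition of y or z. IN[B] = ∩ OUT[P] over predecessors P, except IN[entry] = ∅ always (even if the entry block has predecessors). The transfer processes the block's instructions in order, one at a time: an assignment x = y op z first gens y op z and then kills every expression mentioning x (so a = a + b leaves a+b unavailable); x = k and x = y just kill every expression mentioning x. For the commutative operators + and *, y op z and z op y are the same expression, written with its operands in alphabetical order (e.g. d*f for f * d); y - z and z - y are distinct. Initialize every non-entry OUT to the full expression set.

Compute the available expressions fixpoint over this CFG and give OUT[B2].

Per-block solution:
  B0:  IN={}  OUT={}
  B1:  IN={}  OUT={b+e}
  B2:  IN={b+e}  OUT={b+e}
  B3:  IN={b+e}  OUT={}

Merge at B2: IN[B2] = OUT[B1] = {b+e}
Applying B2's transfer function to that IN value gives OUT[B2] (row B2 above).

Answer: {b+e}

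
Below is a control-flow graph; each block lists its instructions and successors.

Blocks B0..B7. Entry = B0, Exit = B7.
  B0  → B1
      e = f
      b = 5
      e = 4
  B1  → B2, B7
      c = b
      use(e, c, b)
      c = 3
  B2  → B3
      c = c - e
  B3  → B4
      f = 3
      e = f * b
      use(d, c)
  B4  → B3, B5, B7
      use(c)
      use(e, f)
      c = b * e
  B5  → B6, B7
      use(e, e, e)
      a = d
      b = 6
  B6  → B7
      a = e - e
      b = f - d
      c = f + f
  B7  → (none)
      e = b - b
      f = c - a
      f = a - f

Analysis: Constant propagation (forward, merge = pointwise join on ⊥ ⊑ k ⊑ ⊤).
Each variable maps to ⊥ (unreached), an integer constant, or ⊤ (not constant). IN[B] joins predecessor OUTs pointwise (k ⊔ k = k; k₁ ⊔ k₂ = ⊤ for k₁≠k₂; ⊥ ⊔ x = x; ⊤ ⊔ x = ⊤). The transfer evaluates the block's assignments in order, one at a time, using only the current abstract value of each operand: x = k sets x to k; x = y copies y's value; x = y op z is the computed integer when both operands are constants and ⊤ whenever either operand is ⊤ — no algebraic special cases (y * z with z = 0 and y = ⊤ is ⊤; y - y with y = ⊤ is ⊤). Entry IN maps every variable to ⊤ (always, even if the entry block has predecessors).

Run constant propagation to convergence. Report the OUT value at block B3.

Fixpoint table:
  B0:  IN=(all ⊤)  OUT={b:5, e:4; rest ⊤}
  B1:  IN={b:5, e:4; rest ⊤}  OUT={b:5, c:3, e:4; rest ⊤}
  B2:  IN={b:5, c:3, e:4; rest ⊤}  OUT={b:5, c:-1, e:4; rest ⊤}
  B3:  IN={b:5; rest ⊤}  OUT={b:5, e:15, f:3; rest ⊤}
  B4:  IN={b:5, e:15, f:3; rest ⊤}  OUT={b:5, c:75, e:15, f:3; rest ⊤}
  B5:  IN={b:5, c:75, e:15, f:3; rest ⊤}  OUT={b:6, c:75, e:15, f:3; rest ⊤}
  B6:  IN={b:6, c:75, e:15, f:3; rest ⊤}  OUT={a:0, c:6, e:15, f:3; rest ⊤}
  B7:  IN=(all ⊤)  OUT=(all ⊤)

Merge at B3: IN[B3] = OUT[B2] ⊔ OUT[B4] = {a: ⊤, b: 5, c: ⊤, d: ⊤, e: ⊤, f: ⊤}
Applying B3's transfer function to that IN value gives OUT[B3] (row B3 above).

Answer: {a: ⊤, b: 5, c: ⊤, d: ⊤, e: 15, f: 3}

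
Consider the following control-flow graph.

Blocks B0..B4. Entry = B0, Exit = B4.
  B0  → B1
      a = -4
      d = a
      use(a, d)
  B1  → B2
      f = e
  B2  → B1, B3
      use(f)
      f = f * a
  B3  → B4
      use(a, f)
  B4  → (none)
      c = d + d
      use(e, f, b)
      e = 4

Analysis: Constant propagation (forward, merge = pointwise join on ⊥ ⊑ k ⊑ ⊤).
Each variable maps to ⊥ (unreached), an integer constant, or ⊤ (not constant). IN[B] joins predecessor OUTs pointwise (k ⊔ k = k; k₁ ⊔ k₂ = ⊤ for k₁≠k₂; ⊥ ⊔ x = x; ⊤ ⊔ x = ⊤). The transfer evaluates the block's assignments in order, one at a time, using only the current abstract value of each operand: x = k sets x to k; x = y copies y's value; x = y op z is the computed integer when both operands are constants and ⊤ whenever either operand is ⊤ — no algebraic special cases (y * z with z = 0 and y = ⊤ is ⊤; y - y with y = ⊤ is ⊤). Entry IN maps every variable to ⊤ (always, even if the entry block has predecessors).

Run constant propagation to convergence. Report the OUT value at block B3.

Fixpoint table:
  B0: | IN=(all ⊤) | OUT={a:-4, d:-4; rest ⊤}
  B1: | IN={a:-4, d:-4; rest ⊤} | OUT={a:-4, d:-4; rest ⊤}
  B2: | IN={a:-4, d:-4; rest ⊤} | OUT={a:-4, d:-4; rest ⊤}
  B3: | IN={a:-4, d:-4; rest ⊤} | OUT={a:-4, d:-4; rest ⊤}
  B4: | IN={a:-4, d:-4; rest ⊤} | OUT={a:-4, c:-8, d:-4, e:4; rest ⊤}

Merge at B3: IN[B3] = OUT[B2] = {a: -4, b: ⊤, c: ⊤, d: -4, e: ⊤, f: ⊤}
Applying B3's transfer function to that IN value gives OUT[B3] (row B3 above).

Answer: {a: -4, b: ⊤, c: ⊤, d: -4, e: ⊤, f: ⊤}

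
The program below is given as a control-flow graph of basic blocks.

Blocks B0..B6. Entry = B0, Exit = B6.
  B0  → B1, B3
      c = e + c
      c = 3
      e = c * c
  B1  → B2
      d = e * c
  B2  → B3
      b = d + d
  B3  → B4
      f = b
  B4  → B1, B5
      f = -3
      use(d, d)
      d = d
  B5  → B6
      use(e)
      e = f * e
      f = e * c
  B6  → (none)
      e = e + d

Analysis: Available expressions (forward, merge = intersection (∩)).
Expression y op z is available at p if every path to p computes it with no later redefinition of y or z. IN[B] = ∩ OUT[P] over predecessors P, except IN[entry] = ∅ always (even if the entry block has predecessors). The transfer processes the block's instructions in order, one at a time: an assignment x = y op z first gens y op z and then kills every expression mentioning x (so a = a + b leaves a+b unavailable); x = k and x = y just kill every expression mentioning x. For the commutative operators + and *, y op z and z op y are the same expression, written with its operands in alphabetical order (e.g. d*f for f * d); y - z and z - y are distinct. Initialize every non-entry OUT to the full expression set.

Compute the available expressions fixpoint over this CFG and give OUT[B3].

Answer: {c*c}

Derivation:
Converged values:
  B0: | IN={} | OUT={c*c}
  B1: | IN={c*c} | OUT={c*c, c*e}
  B2: | IN={c*c, c*e} | OUT={c*c, c*e, d+d}
  B3: | IN={c*c} | OUT={c*c}
  B4: | IN={c*c} | OUT={c*c}
  B5: | IN={c*c} | OUT={c*c, c*e}
  B6: | IN={c*c, c*e} | OUT={c*c}

Merge at B3: IN[B3] = OUT[B0] ∩ OUT[B2] = {c*c}
Applying B3's transfer function to that IN value gives OUT[B3] (row B3 above).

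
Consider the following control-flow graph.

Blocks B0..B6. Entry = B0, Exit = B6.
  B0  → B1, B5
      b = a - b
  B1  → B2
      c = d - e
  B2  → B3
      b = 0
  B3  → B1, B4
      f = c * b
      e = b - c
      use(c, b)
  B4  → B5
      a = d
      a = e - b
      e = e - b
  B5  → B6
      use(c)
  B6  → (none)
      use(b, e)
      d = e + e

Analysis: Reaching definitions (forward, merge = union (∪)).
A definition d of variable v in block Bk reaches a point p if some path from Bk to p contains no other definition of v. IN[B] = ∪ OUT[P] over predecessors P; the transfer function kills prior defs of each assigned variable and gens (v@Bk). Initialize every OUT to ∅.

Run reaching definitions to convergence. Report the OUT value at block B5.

Converged values:
  B0:   IN={}   OUT={b@B0}
  B1:   IN={b@B0, b@B2, c@B1, e@B3, f@B3}   OUT={b@B0, b@B2, c@B1, e@B3, f@B3}
  B2:   IN={b@B0, b@B2, c@B1, e@B3, f@B3}   OUT={b@B2, c@B1, e@B3, f@B3}
  B3:   IN={b@B2, c@B1, e@B3, f@B3}   OUT={b@B2, c@B1, e@B3, f@B3}
  B4:   IN={b@B2, c@B1, e@B3, f@B3}   OUT={a@B4, b@B2, c@B1, e@B4, f@B3}
  B5:   IN={a@B4, b@B0, b@B2, c@B1, e@B4, f@B3}   OUT={a@B4, b@B0, b@B2, c@B1, e@B4, f@B3}
  B6:   IN={a@B4, b@B0, b@B2, c@B1, e@B4, f@B3}   OUT={a@B4, b@B0, b@B2, c@B1, d@B6, e@B4, f@B3}

Merge at B5: IN[B5] = OUT[B0] ⊔ OUT[B4] = {a@B4, b@B0, b@B2, c@B1, e@B4, f@B3}
Applying B5's transfer function to that IN value gives OUT[B5] (row B5 above).

Answer: {a@B4, b@B0, b@B2, c@B1, e@B4, f@B3}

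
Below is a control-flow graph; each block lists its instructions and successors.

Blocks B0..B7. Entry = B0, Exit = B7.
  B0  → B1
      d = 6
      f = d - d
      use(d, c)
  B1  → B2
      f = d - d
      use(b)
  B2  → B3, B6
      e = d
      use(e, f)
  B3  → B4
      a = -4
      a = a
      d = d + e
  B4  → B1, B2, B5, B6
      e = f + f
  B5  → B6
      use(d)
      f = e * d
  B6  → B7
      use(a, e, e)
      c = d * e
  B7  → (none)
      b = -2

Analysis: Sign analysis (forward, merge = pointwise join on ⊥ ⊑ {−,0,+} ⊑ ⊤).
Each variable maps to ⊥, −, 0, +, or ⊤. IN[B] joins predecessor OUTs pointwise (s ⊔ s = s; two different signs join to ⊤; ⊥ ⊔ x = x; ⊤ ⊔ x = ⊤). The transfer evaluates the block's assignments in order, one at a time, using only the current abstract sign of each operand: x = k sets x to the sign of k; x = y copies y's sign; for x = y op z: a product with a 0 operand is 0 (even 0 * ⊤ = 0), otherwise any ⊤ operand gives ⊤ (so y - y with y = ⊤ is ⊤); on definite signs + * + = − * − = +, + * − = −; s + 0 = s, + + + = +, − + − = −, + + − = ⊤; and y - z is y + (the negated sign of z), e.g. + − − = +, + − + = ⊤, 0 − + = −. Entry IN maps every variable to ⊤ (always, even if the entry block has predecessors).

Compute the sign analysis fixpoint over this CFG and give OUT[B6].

Fixpoint table:
  B0: | IN=(all ⊤) | OUT={d:+; rest ⊤}
  B1: | IN={d:+; rest ⊤} | OUT={d:+; rest ⊤}
  B2: | IN={d:+; rest ⊤} | OUT={d:+, e:+; rest ⊤}
  B3: | IN={d:+, e:+; rest ⊤} | OUT={a:-, d:+, e:+; rest ⊤}
  B4: | IN={a:-, d:+, e:+; rest ⊤} | OUT={a:-, d:+; rest ⊤}
  B5: | IN={a:-, d:+; rest ⊤} | OUT={a:-, d:+; rest ⊤}
  B6: | IN={d:+; rest ⊤} | OUT={d:+; rest ⊤}
  B7: | IN={d:+; rest ⊤} | OUT={b:-, d:+; rest ⊤}

Merge at B6: IN[B6] = OUT[B2] ⊔ OUT[B4] ⊔ OUT[B5] = {a: ⊤, b: ⊤, c: ⊤, d: +, e: ⊤, f: ⊤}
Applying B6's transfer function to that IN value gives OUT[B6] (row B6 above).

Answer: {a: ⊤, b: ⊤, c: ⊤, d: +, e: ⊤, f: ⊤}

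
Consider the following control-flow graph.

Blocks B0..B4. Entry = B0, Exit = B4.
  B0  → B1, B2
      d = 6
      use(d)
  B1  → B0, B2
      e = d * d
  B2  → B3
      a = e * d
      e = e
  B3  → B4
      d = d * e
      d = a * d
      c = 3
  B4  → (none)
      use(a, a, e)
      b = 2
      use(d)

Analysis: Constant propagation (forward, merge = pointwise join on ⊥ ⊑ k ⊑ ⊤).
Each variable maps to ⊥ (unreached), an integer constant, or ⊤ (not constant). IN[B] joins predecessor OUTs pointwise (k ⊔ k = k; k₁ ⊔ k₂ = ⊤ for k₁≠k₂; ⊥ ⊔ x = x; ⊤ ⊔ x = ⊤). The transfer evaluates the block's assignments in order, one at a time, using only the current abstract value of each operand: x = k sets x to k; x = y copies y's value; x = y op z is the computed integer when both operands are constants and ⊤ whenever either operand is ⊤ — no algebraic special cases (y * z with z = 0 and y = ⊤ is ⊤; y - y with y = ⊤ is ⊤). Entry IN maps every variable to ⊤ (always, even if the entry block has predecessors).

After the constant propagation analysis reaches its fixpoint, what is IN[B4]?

Fixpoint table:
  B0: | IN=(all ⊤) | OUT={d:6; rest ⊤}
  B1: | IN={d:6; rest ⊤} | OUT={d:6, e:36; rest ⊤}
  B2: | IN={d:6; rest ⊤} | OUT={d:6; rest ⊤}
  B3: | IN={d:6; rest ⊤} | OUT={c:3; rest ⊤}
  B4: | IN={c:3; rest ⊤} | OUT={b:2, c:3; rest ⊤}

Merge at B4: IN[B4] = OUT[B3] = {a: ⊤, b: ⊤, c: 3, d: ⊤, e: ⊤, f: ⊤}

Answer: {a: ⊤, b: ⊤, c: 3, d: ⊤, e: ⊤, f: ⊤}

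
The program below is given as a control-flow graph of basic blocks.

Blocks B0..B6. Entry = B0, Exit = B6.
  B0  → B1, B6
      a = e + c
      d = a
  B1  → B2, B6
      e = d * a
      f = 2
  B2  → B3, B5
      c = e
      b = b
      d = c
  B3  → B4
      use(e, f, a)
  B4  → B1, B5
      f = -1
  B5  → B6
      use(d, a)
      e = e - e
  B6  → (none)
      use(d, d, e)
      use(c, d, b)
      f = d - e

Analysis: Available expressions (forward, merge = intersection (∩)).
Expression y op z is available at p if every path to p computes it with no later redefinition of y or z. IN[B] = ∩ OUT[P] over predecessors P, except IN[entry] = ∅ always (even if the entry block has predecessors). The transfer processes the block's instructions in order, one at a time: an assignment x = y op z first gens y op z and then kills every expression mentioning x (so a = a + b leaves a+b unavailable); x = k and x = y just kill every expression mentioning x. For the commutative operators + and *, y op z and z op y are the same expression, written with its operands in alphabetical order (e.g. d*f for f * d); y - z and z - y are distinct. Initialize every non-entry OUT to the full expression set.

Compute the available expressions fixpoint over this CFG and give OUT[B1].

Answer: {a*d}

Derivation:
Fixpoint table:
  B0:   IN={}   OUT={c+e}
  B1:   IN={}   OUT={a*d}
  B2:   IN={a*d}   OUT={}
  B3:   IN={}   OUT={}
  B4:   IN={}   OUT={}
  B5:   IN={}   OUT={}
  B6:   IN={}   OUT={d-e}

Merge at B1: IN[B1] = OUT[B0] ∩ OUT[B4] = {}
Applying B1's transfer function to that IN value gives OUT[B1] (row B1 above).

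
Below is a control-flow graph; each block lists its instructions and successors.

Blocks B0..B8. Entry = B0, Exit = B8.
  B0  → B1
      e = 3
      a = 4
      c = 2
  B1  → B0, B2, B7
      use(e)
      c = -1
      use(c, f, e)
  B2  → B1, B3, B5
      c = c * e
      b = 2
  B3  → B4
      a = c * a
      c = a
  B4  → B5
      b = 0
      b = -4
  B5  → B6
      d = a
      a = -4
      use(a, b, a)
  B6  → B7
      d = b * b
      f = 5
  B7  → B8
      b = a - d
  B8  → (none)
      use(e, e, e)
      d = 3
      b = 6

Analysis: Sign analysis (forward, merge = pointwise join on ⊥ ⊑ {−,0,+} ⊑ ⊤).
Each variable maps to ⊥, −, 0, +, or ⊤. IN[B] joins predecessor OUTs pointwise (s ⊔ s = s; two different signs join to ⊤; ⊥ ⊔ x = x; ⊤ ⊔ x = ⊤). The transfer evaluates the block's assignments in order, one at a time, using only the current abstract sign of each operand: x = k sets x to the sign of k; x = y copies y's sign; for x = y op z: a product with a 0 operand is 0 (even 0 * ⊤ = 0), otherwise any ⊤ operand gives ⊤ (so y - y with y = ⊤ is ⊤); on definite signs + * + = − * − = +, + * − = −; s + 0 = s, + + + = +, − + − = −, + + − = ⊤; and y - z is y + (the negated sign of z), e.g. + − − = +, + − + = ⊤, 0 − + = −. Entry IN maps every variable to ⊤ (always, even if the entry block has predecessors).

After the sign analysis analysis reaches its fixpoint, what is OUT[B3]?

Fixpoint table:
  B0:  IN=(all ⊤)  OUT={a:+, c:+, e:+; rest ⊤}
  B1:  IN={a:+, e:+; rest ⊤}  OUT={a:+, c:-, e:+; rest ⊤}
  B2:  IN={a:+, c:-, e:+; rest ⊤}  OUT={a:+, b:+, c:-, e:+; rest ⊤}
  B3:  IN={a:+, b:+, c:-, e:+; rest ⊤}  OUT={a:-, b:+, c:-, e:+; rest ⊤}
  B4:  IN={a:-, b:+, c:-, e:+; rest ⊤}  OUT={a:-, b:-, c:-, e:+; rest ⊤}
  B5:  IN={c:-, e:+; rest ⊤}  OUT={a:-, c:-, e:+; rest ⊤}
  B6:  IN={a:-, c:-, e:+; rest ⊤}  OUT={a:-, c:-, e:+, f:+; rest ⊤}
  B7:  IN={c:-, e:+; rest ⊤}  OUT={c:-, e:+; rest ⊤}
  B8:  IN={c:-, e:+; rest ⊤}  OUT={b:+, c:-, d:+, e:+; rest ⊤}

Merge at B3: IN[B3] = OUT[B2] = {a: +, b: +, c: -, d: ⊤, e: +, f: ⊤}
Applying B3's transfer function to that IN value gives OUT[B3] (row B3 above).

Answer: {a: -, b: +, c: -, d: ⊤, e: +, f: ⊤}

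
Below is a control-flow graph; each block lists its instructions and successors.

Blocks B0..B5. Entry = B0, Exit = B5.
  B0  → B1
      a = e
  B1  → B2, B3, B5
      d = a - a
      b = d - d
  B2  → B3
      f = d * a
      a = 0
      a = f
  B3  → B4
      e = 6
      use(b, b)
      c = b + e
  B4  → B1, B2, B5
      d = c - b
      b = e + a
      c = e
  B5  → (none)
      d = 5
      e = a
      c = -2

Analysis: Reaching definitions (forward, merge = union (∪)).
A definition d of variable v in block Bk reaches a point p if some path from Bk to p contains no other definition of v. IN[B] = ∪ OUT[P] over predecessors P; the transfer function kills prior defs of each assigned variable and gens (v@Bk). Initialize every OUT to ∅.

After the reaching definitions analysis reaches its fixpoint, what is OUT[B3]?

Converged values:
  B0:  IN={}  OUT={a@B0}
  B1:  IN={a@B0, a@B2, b@B4, c@B4, d@B4, e@B3, f@B2}  OUT={a@B0, a@B2, b@B1, c@B4, d@B1, e@B3, f@B2}
  B2:  IN={a@B0, a@B2, b@B1, b@B4, c@B4, d@B1, d@B4, e@B3, f@B2}  OUT={a@B2, b@B1, b@B4, c@B4, d@B1, d@B4, e@B3, f@B2}
  B3:  IN={a@B0, a@B2, b@B1, b@B4, c@B4, d@B1, d@B4, e@B3, f@B2}  OUT={a@B0, a@B2, b@B1, b@B4, c@B3, d@B1, d@B4, e@B3, f@B2}
  B4:  IN={a@B0, a@B2, b@B1, b@B4, c@B3, d@B1, d@B4, e@B3, f@B2}  OUT={a@B0, a@B2, b@B4, c@B4, d@B4, e@B3, f@B2}
  B5:  IN={a@B0, a@B2, b@B1, b@B4, c@B4, d@B1, d@B4, e@B3, f@B2}  OUT={a@B0, a@B2, b@B1, b@B4, c@B5, d@B5, e@B5, f@B2}

Merge at B3: IN[B3] = OUT[B1] ⊔ OUT[B2] = {a@B0, a@B2, b@B1, b@B4, c@B4, d@B1, d@B4, e@B3, f@B2}
Applying B3's transfer function to that IN value gives OUT[B3] (row B3 above).

Answer: {a@B0, a@B2, b@B1, b@B4, c@B3, d@B1, d@B4, e@B3, f@B2}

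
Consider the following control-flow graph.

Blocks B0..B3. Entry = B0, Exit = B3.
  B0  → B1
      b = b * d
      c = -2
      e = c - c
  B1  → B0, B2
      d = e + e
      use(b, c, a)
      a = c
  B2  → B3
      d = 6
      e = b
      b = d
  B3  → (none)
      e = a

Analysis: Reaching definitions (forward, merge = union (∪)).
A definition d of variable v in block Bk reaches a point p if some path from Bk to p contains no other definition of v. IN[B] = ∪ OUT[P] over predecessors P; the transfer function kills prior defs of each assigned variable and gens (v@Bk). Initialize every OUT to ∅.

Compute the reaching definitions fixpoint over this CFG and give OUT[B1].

Per-block solution:
  B0:   IN={a@B1, b@B0, c@B0, d@B1, e@B0}   OUT={a@B1, b@B0, c@B0, d@B1, e@B0}
  B1:   IN={a@B1, b@B0, c@B0, d@B1, e@B0}   OUT={a@B1, b@B0, c@B0, d@B1, e@B0}
  B2:   IN={a@B1, b@B0, c@B0, d@B1, e@B0}   OUT={a@B1, b@B2, c@B0, d@B2, e@B2}
  B3:   IN={a@B1, b@B2, c@B0, d@B2, e@B2}   OUT={a@B1, b@B2, c@B0, d@B2, e@B3}

Merge at B1: IN[B1] = OUT[B0] = {a@B1, b@B0, c@B0, d@B1, e@B0}
Applying B1's transfer function to that IN value gives OUT[B1] (row B1 above).

Answer: {a@B1, b@B0, c@B0, d@B1, e@B0}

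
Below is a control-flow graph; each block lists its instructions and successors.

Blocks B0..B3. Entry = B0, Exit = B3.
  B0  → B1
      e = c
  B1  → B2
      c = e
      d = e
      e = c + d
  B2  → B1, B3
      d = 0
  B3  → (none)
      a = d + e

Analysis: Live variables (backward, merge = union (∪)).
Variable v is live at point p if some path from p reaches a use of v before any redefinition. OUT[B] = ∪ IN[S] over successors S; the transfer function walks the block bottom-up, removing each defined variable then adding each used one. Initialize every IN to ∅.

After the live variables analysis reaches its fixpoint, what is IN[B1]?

Answer: {e}

Derivation:
Per-block solution:
  B0:  IN={c}  OUT={e}
  B1:  IN={e}  OUT={e}
  B2:  IN={e}  OUT={d, e}
  B3:  IN={d, e}  OUT={}

Merge at B1: OUT[B1] = IN[B2] = {e}
Applying B1's transfer function to that OUT value gives IN[B1] (row B1 above).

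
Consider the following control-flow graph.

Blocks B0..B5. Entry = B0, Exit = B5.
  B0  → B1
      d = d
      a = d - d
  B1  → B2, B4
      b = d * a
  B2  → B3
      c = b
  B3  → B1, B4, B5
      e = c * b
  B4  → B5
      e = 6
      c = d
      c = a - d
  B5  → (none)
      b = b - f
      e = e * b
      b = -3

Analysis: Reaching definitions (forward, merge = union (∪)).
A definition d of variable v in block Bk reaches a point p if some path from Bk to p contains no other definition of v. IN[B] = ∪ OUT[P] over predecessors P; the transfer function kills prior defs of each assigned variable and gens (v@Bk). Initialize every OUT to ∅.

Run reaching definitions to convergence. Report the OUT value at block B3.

Answer: {a@B0, b@B1, c@B2, d@B0, e@B3}

Trace:
Per-block solution:
  B0:  IN={}  OUT={a@B0, d@B0}
  B1:  IN={a@B0, b@B1, c@B2, d@B0, e@B3}  OUT={a@B0, b@B1, c@B2, d@B0, e@B3}
  B2:  IN={a@B0, b@B1, c@B2, d@B0, e@B3}  OUT={a@B0, b@B1, c@B2, d@B0, e@B3}
  B3:  IN={a@B0, b@B1, c@B2, d@B0, e@B3}  OUT={a@B0, b@B1, c@B2, d@B0, e@B3}
  B4:  IN={a@B0, b@B1, c@B2, d@B0, e@B3}  OUT={a@B0, b@B1, c@B4, d@B0, e@B4}
  B5:  IN={a@B0, b@B1, c@B2, c@B4, d@B0, e@B3, e@B4}  OUT={a@B0, b@B5, c@B2, c@B4, d@B0, e@B5}

Merge at B3: IN[B3] = OUT[B2] = {a@B0, b@B1, c@B2, d@B0, e@B3}
Applying B3's transfer function to that IN value gives OUT[B3] (row B3 above).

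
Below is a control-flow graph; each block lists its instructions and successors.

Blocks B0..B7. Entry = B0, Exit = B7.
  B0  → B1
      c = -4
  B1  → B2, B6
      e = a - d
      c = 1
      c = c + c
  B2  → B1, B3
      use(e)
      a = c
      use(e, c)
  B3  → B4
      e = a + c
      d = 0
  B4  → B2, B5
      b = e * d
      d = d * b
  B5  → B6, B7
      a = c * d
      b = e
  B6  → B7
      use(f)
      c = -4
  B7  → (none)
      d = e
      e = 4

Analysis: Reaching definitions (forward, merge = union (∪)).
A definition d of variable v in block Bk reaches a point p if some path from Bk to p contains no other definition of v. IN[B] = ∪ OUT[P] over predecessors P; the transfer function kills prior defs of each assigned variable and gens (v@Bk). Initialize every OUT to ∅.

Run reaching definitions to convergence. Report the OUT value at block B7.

Answer: {a@B2, a@B5, b@B4, b@B5, c@B1, c@B6, d@B7, e@B7}

Working:
Converged values:
  B0: | IN={} | OUT={c@B0}
  B1: | IN={a@B2, b@B4, c@B0, c@B1, d@B4, e@B1, e@B3} | OUT={a@B2, b@B4, c@B1, d@B4, e@B1}
  B2: | IN={a@B2, b@B4, c@B1, d@B4, e@B1, e@B3} | OUT={a@B2, b@B4, c@B1, d@B4, e@B1, e@B3}
  B3: | IN={a@B2, b@B4, c@B1, d@B4, e@B1, e@B3} | OUT={a@B2, b@B4, c@B1, d@B3, e@B3}
  B4: | IN={a@B2, b@B4, c@B1, d@B3, e@B3} | OUT={a@B2, b@B4, c@B1, d@B4, e@B3}
  B5: | IN={a@B2, b@B4, c@B1, d@B4, e@B3} | OUT={a@B5, b@B5, c@B1, d@B4, e@B3}
  B6: | IN={a@B2, a@B5, b@B4, b@B5, c@B1, d@B4, e@B1, e@B3} | OUT={a@B2, a@B5, b@B4, b@B5, c@B6, d@B4, e@B1, e@B3}
  B7: | IN={a@B2, a@B5, b@B4, b@B5, c@B1, c@B6, d@B4, e@B1, e@B3} | OUT={a@B2, a@B5, b@B4, b@B5, c@B1, c@B6, d@B7, e@B7}

Merge at B7: IN[B7] = OUT[B5] ⊔ OUT[B6] = {a@B2, a@B5, b@B4, b@B5, c@B1, c@B6, d@B4, e@B1, e@B3}
Applying B7's transfer function to that IN value gives OUT[B7] (row B7 above).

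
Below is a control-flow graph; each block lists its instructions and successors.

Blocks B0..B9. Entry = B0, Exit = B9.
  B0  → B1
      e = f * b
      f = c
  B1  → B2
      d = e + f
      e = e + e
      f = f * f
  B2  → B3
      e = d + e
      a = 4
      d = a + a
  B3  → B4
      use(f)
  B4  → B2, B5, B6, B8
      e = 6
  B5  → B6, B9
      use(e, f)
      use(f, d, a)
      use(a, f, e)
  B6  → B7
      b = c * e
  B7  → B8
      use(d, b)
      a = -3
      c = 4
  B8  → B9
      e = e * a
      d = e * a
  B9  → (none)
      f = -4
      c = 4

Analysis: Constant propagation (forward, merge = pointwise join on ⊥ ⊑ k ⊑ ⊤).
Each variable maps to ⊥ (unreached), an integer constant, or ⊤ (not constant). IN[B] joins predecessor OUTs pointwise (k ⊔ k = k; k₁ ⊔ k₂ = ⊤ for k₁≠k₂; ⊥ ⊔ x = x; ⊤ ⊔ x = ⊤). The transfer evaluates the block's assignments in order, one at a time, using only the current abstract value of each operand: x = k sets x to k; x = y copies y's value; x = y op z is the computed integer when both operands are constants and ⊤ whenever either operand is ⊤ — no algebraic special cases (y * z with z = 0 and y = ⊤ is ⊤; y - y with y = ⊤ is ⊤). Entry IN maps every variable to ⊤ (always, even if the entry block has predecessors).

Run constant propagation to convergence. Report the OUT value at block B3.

Per-block solution:
  B0: | IN=(all ⊤) | OUT=(all ⊤)
  B1: | IN=(all ⊤) | OUT=(all ⊤)
  B2: | IN=(all ⊤) | OUT={a:4, d:8; rest ⊤}
  B3: | IN={a:4, d:8; rest ⊤} | OUT={a:4, d:8; rest ⊤}
  B4: | IN={a:4, d:8; rest ⊤} | OUT={a:4, d:8, e:6; rest ⊤}
  B5: | IN={a:4, d:8, e:6; rest ⊤} | OUT={a:4, d:8, e:6; rest ⊤}
  B6: | IN={a:4, d:8, e:6; rest ⊤} | OUT={a:4, d:8, e:6; rest ⊤}
  B7: | IN={a:4, d:8, e:6; rest ⊤} | OUT={a:-3, c:4, d:8, e:6; rest ⊤}
  B8: | IN={d:8, e:6; rest ⊤} | OUT=(all ⊤)
  B9: | IN=(all ⊤) | OUT={c:4, f:-4; rest ⊤}

Merge at B3: IN[B3] = OUT[B2] = {a: 4, b: ⊤, c: ⊤, d: 8, e: ⊤, f: ⊤}
Applying B3's transfer function to that IN value gives OUT[B3] (row B3 above).

Answer: {a: 4, b: ⊤, c: ⊤, d: 8, e: ⊤, f: ⊤}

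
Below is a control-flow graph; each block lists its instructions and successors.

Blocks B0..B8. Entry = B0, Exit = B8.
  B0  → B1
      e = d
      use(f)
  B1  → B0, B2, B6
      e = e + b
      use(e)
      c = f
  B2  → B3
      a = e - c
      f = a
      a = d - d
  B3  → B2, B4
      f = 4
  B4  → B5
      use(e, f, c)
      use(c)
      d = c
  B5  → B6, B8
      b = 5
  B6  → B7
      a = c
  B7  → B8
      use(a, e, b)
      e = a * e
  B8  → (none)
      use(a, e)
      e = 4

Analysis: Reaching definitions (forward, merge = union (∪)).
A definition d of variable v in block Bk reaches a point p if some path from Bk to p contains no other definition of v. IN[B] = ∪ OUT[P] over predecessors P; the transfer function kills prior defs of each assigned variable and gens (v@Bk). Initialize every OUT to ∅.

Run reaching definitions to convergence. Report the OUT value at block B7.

Converged values:
  B0:  IN={c@B1, e@B1}  OUT={c@B1, e@B0}
  B1:  IN={c@B1, e@B0}  OUT={c@B1, e@B1}
  B2:  IN={a@B2, c@B1, e@B1, f@B3}  OUT={a@B2, c@B1, e@B1, f@B2}
  B3:  IN={a@B2, c@B1, e@B1, f@B2}  OUT={a@B2, c@B1, e@B1, f@B3}
  B4:  IN={a@B2, c@B1, e@B1, f@B3}  OUT={a@B2, c@B1, d@B4, e@B1, f@B3}
  B5:  IN={a@B2, c@B1, d@B4, e@B1, f@B3}  OUT={a@B2, b@B5, c@B1, d@B4, e@B1, f@B3}
  B6:  IN={a@B2, b@B5, c@B1, d@B4, e@B1, f@B3}  OUT={a@B6, b@B5, c@B1, d@B4, e@B1, f@B3}
  B7:  IN={a@B6, b@B5, c@B1, d@B4, e@B1, f@B3}  OUT={a@B6, b@B5, c@B1, d@B4, e@B7, f@B3}
  B8:  IN={a@B2, a@B6, b@B5, c@B1, d@B4, e@B1, e@B7, f@B3}  OUT={a@B2, a@B6, b@B5, c@B1, d@B4, e@B8, f@B3}

Merge at B7: IN[B7] = OUT[B6] = {a@B6, b@B5, c@B1, d@B4, e@B1, f@B3}
Applying B7's transfer function to that IN value gives OUT[B7] (row B7 above).

Answer: {a@B6, b@B5, c@B1, d@B4, e@B7, f@B3}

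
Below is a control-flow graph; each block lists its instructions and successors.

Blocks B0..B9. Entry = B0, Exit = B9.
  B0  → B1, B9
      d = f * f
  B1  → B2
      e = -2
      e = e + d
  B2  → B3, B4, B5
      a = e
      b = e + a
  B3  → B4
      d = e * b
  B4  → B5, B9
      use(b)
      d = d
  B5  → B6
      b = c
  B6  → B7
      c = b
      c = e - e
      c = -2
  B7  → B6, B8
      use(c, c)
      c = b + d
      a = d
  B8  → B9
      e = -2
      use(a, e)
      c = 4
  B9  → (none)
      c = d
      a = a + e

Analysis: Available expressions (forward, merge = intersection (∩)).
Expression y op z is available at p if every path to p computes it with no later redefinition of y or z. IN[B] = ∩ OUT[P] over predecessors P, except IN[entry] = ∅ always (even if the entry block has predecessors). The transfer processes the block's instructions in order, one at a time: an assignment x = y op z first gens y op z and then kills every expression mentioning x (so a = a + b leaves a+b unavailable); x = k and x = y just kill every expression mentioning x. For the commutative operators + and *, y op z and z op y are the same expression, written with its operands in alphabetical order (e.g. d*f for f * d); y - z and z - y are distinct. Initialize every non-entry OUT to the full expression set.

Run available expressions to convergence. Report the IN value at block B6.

Answer: {f*f}

Working:
Per-block solution:
  B0:   IN={}   OUT={f*f}
  B1:   IN={f*f}   OUT={f*f}
  B2:   IN={f*f}   OUT={a+e, f*f}
  B3:   IN={a+e, f*f}   OUT={a+e, b*e, f*f}
  B4:   IN={a+e, f*f}   OUT={a+e, f*f}
  B5:   IN={a+e, f*f}   OUT={a+e, f*f}
  B6:   IN={f*f}   OUT={e-e, f*f}
  B7:   IN={e-e, f*f}   OUT={b+d, e-e, f*f}
  B8:   IN={b+d, e-e, f*f}   OUT={b+d, f*f}
  B9:   IN={f*f}   OUT={f*f}

Merge at B6: IN[B6] = OUT[B5] ∩ OUT[B7] = {f*f}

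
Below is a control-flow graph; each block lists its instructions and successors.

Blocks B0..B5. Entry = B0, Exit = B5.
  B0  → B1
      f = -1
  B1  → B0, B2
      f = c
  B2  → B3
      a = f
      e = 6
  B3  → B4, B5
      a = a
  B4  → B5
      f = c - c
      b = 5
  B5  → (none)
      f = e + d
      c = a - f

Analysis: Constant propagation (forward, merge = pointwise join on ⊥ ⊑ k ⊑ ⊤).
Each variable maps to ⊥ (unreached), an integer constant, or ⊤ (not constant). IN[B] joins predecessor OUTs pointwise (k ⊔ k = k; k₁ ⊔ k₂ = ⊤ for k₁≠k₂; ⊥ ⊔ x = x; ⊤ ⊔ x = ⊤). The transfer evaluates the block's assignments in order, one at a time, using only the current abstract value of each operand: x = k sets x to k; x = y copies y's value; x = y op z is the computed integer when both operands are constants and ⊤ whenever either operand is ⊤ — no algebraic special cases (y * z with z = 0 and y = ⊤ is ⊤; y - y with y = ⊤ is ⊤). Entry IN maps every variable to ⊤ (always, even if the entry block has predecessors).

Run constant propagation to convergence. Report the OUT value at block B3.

Per-block solution:
  B0:  IN=(all ⊤)  OUT={f:-1; rest ⊤}
  B1:  IN={f:-1; rest ⊤}  OUT=(all ⊤)
  B2:  IN=(all ⊤)  OUT={e:6; rest ⊤}
  B3:  IN={e:6; rest ⊤}  OUT={e:6; rest ⊤}
  B4:  IN={e:6; rest ⊤}  OUT={b:5, e:6; rest ⊤}
  B5:  IN={e:6; rest ⊤}  OUT={e:6; rest ⊤}

Merge at B3: IN[B3] = OUT[B2] = {a: ⊤, b: ⊤, c: ⊤, d: ⊤, e: 6, f: ⊤}
Applying B3's transfer function to that IN value gives OUT[B3] (row B3 above).

Answer: {a: ⊤, b: ⊤, c: ⊤, d: ⊤, e: 6, f: ⊤}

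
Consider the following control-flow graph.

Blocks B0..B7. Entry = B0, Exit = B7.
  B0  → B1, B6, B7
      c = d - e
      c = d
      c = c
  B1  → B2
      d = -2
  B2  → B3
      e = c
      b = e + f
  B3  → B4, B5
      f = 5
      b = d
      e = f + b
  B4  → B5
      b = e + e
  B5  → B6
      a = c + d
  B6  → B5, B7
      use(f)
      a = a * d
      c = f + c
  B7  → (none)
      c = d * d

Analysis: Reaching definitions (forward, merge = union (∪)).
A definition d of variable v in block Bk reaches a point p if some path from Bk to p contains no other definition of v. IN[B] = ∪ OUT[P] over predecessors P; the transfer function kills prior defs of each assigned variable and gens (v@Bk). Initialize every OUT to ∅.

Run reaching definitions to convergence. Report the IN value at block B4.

Converged values:
  B0: | IN={} | OUT={c@B0}
  B1: | IN={c@B0} | OUT={c@B0, d@B1}
  B2: | IN={c@B0, d@B1} | OUT={b@B2, c@B0, d@B1, e@B2}
  B3: | IN={b@B2, c@B0, d@B1, e@B2} | OUT={b@B3, c@B0, d@B1, e@B3, f@B3}
  B4: | IN={b@B3, c@B0, d@B1, e@B3, f@B3} | OUT={b@B4, c@B0, d@B1, e@B3, f@B3}
  B5: | IN={a@B6, b@B3, b@B4, c@B0, c@B6, d@B1, e@B3, f@B3} | OUT={a@B5, b@B3, b@B4, c@B0, c@B6, d@B1, e@B3, f@B3}
  B6: | IN={a@B5, b@B3, b@B4, c@B0, c@B6, d@B1, e@B3, f@B3} | OUT={a@B6, b@B3, b@B4, c@B6, d@B1, e@B3, f@B3}
  B7: | IN={a@B6, b@B3, b@B4, c@B0, c@B6, d@B1, e@B3, f@B3} | OUT={a@B6, b@B3, b@B4, c@B7, d@B1, e@B3, f@B3}

Merge at B4: IN[B4] = OUT[B3] = {b@B3, c@B0, d@B1, e@B3, f@B3}

Answer: {b@B3, c@B0, d@B1, e@B3, f@B3}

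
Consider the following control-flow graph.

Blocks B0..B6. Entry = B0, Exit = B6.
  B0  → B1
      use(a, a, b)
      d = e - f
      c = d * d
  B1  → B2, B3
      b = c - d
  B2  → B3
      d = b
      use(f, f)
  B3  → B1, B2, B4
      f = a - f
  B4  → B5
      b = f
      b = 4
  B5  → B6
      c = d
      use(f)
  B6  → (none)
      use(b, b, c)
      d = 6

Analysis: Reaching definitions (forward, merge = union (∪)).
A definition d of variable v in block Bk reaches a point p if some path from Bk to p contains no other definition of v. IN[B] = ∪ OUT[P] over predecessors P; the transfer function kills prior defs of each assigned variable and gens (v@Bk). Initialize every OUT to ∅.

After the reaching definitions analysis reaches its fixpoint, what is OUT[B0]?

Answer: {c@B0, d@B0}

Trace:
Fixpoint table:
  B0: | IN={} | OUT={c@B0, d@B0}
  B1: | IN={b@B1, c@B0, d@B0, d@B2, f@B3} | OUT={b@B1, c@B0, d@B0, d@B2, f@B3}
  B2: | IN={b@B1, c@B0, d@B0, d@B2, f@B3} | OUT={b@B1, c@B0, d@B2, f@B3}
  B3: | IN={b@B1, c@B0, d@B0, d@B2, f@B3} | OUT={b@B1, c@B0, d@B0, d@B2, f@B3}
  B4: | IN={b@B1, c@B0, d@B0, d@B2, f@B3} | OUT={b@B4, c@B0, d@B0, d@B2, f@B3}
  B5: | IN={b@B4, c@B0, d@B0, d@B2, f@B3} | OUT={b@B4, c@B5, d@B0, d@B2, f@B3}
  B6: | IN={b@B4, c@B5, d@B0, d@B2, f@B3} | OUT={b@B4, c@B5, d@B6, f@B3}

B0 is the boundary node: IN[B0] = {}
Applying B0's transfer function to that IN value gives OUT[B0] (row B0 above).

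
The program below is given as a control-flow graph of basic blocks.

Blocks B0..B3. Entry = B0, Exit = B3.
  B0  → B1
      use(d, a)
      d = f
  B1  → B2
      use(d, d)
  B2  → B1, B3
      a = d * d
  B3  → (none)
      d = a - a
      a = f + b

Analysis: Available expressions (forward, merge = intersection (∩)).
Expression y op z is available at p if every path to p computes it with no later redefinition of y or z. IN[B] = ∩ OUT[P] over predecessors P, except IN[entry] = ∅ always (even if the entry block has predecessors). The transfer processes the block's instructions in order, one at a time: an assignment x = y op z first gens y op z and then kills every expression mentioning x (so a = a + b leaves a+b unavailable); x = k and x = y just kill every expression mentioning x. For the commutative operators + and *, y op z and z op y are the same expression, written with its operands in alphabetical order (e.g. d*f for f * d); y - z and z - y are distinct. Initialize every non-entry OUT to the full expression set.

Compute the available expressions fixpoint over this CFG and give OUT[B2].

Answer: {d*d}

Working:
Converged values:
  B0:  IN={}  OUT={}
  B1:  IN={}  OUT={}
  B2:  IN={}  OUT={d*d}
  B3:  IN={d*d}  OUT={b+f}

Merge at B2: IN[B2] = OUT[B1] = {}
Applying B2's transfer function to that IN value gives OUT[B2] (row B2 above).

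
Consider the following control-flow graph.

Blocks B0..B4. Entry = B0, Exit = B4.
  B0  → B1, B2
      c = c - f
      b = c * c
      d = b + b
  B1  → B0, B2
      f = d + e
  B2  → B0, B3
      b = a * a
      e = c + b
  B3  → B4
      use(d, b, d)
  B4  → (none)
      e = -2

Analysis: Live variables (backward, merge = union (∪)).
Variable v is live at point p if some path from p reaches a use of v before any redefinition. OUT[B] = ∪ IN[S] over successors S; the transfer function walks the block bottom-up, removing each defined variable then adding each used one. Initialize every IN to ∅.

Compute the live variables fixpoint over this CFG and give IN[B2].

Fixpoint table:
  B0: | IN={a, c, e, f} | OUT={a, c, d, e, f}
  B1: | IN={a, c, d, e} | OUT={a, c, d, e, f}
  B2: | IN={a, c, d, f} | OUT={a, b, c, d, e, f}
  B3: | IN={b, d} | OUT={}
  B4: | IN={} | OUT={}

Merge at B2: OUT[B2] = IN[B0] ⊔ IN[B3] = {a, b, c, d, e, f}
Applying B2's transfer function to that OUT value gives IN[B2] (row B2 above).

Answer: {a, c, d, f}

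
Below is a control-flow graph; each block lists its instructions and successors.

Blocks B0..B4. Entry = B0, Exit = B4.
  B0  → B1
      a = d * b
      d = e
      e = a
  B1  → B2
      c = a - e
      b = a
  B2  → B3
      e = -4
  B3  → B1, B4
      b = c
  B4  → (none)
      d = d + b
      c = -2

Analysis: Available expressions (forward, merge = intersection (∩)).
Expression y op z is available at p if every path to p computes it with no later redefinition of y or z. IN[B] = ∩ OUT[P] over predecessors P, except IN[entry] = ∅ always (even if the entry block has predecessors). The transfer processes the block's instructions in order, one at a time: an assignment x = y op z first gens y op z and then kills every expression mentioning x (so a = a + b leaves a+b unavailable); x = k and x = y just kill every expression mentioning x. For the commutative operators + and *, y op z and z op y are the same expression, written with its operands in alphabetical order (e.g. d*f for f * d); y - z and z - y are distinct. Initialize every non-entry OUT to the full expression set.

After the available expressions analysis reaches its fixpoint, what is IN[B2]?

Converged values:
  B0: | IN={} | OUT={}
  B1: | IN={} | OUT={a-e}
  B2: | IN={a-e} | OUT={}
  B3: | IN={} | OUT={}
  B4: | IN={} | OUT={}

Merge at B2: IN[B2] = OUT[B1] = {a-e}

Answer: {a-e}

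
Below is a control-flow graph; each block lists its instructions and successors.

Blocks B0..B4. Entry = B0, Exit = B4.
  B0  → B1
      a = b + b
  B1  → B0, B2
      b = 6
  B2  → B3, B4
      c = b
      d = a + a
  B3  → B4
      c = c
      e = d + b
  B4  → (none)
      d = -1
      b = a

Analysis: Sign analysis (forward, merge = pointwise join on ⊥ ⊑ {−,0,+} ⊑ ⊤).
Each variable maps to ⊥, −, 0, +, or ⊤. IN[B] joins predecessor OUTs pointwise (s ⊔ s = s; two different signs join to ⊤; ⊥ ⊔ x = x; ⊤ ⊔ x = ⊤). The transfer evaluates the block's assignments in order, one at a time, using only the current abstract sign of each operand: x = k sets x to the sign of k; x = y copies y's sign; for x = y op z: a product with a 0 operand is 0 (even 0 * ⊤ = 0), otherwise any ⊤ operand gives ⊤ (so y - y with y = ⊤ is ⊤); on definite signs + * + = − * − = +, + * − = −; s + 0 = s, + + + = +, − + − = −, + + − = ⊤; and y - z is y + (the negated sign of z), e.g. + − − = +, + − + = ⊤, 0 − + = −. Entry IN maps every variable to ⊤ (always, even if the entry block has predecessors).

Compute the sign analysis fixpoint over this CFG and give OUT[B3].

Answer: {a: ⊤, b: +, c: +, d: ⊤, e: ⊤, f: ⊤}

Trace:
Converged values:
  B0:   IN=(all ⊤)   OUT=(all ⊤)
  B1:   IN=(all ⊤)   OUT={b:+; rest ⊤}
  B2:   IN={b:+; rest ⊤}   OUT={b:+, c:+; rest ⊤}
  B3:   IN={b:+, c:+; rest ⊤}   OUT={b:+, c:+; rest ⊤}
  B4:   IN={b:+, c:+; rest ⊤}   OUT={c:+, d:-; rest ⊤}

Merge at B3: IN[B3] = OUT[B2] = {a: ⊤, b: +, c: +, d: ⊤, e: ⊤, f: ⊤}
Applying B3's transfer function to that IN value gives OUT[B3] (row B3 above).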